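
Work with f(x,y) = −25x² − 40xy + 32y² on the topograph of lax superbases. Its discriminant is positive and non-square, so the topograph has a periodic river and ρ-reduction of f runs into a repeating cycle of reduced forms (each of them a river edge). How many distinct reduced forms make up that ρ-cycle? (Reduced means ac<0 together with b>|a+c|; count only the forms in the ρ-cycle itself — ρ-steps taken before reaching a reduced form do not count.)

D = 4800, ⌊√D⌋ = 69
descent: ρ → (32,40,-25)  [lands on river]
river: ρ → (-25,60,12)
river: ρ → (12,60,-25)
river: ρ → (-25,40,32)
river: ρ → (32,24,-33)
river: ρ → (-33,42,23)
river: ρ → (23,50,-25)
river: ρ → (-25,50,23)
river: ρ → (23,42,-33)
river: ρ → (-33,24,32)
ρ-cycle length = 10 (tail of 1 descent step not counted)

10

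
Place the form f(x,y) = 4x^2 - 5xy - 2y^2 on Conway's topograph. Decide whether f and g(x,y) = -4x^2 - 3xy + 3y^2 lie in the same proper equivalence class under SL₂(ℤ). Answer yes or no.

D₁ = 57, D₂ = 57
river cycle of f (length 6): (-2, 5, 4), (4, 3, -3), (-3, 3, 4), (4, 5, -2), (-2, 7, 1), (1, 7, -2)
river cycle of g (length 6): (3, 3, -4), (-4, 5, 2), (2, 7, -1), (-1, 7, 2), (2, 5, -4), (-4, 3, 3)
cycles differ ⇒ inequivalent

no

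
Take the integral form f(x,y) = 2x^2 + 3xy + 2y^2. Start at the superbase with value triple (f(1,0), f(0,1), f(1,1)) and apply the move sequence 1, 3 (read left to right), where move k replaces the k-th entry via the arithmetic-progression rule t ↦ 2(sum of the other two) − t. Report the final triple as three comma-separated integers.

start (2,2,7) = (f(1,0),f(0,1),f(1,1))
replace slot 1: 2·(2+7) − 2 = 16 → (16,2,7)
replace slot 3: 2·(16+2) − 7 = 29 → (16,2,29)

16,2,29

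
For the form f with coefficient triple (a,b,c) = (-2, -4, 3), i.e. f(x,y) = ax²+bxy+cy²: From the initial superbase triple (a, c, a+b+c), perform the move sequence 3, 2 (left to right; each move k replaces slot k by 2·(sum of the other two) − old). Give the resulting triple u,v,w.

start (-2,3,-3) = (f(1,0),f(0,1),f(1,1))
replace slot 3: 2·((-2)+3) − (-3) = 5 → (-2,3,5)
replace slot 2: 2·((-2)+5) − 3 = 3 → (-2,3,5)

-2,3,5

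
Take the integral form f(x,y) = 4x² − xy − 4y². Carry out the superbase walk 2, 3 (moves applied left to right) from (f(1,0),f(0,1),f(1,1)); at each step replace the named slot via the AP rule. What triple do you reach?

start (4,-4,-1) = (f(1,0),f(0,1),f(1,1))
replace slot 2: 2·(4+(-1)) − (-4) = 10 → (4,10,-1)
replace slot 3: 2·(4+10) − (-1) = 29 → (4,10,29)

4,10,29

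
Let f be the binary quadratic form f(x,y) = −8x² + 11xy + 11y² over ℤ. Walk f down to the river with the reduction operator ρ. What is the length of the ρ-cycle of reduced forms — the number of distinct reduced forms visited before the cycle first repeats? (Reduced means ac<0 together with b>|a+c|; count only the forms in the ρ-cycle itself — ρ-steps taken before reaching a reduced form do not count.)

D = 473, ⌊√D⌋ = 21
river: ρ → (11,11,-8)
river: ρ → (-8,21,1)
river: ρ → (1,21,-8)
river: ρ → (-8,11,11)
ρ-cycle length = 4 (tail of 0 descent steps not counted)

4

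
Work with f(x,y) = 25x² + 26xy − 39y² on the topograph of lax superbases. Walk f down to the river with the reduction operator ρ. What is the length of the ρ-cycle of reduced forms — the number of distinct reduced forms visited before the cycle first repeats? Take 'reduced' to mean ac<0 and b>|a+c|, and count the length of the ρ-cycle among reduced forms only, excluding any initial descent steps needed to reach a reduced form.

D = 4576, ⌊√D⌋ = 67
river: ρ → (-39,52,12)
river: ρ → (12,44,-55)
river: ρ → (-55,66,1)
river: ρ → (1,66,-55)
river: ρ → (-55,44,12)
river: ρ → (12,52,-39)
river: ρ → (-39,26,25)
river: ρ → (25,24,-40)
river: ρ → (-40,56,9)
river: ρ → (9,52,-52)
river: ρ → (-52,52,9)
river: ρ → (9,56,-40)
river: ρ → (-40,24,25)
river: ρ → (25,26,-39)
ρ-cycle length = 14 (tail of 0 descent steps not counted)

14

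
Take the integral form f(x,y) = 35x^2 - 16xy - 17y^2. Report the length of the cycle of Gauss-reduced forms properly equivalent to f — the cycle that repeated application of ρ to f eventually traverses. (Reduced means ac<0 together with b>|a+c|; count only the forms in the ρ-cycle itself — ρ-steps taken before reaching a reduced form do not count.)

D = 2636, ⌊√D⌋ = 51
descent: ρ → (-17,50,2)  [lands on river]
river: ρ → (2,50,-17)
river: ρ → (-17,18,34)
river: ρ → (34,50,-1)
river: ρ → (-1,50,34)
river: ρ → (34,18,-17)
ρ-cycle length = 6 (tail of 1 descent step not counted)

6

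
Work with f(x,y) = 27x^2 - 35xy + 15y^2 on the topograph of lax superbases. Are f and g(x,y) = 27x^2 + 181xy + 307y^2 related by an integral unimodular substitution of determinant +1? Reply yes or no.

D₁ = -395, D₂ = -395
f: translate: b→19 (≡-35 mod 54), so (27,-35,15)→(27,19,7)
f: flip: (27,19,7)→(7,-19,27)
f: translate: b→-5 (≡-19 mod 14), so (7,-19,27)→(7,-5,15)
f: reduced (well bottom): (7,-5,15) with a≤c, −a<b≤a
g: translate: b→19 (≡181 mod 54), so (27,181,307)→(27,19,7)
g: flip: (27,19,7)→(7,-19,27)
g: translate: b→-5 (≡-19 mod 14), so (7,-19,27)→(7,-5,15)
g: reduced (well bottom): (7,-5,15) with a≤c, −a<b≤a
reduced forms (7, -5, 15) vs (7, -5, 15) ⇒ equivalent

yes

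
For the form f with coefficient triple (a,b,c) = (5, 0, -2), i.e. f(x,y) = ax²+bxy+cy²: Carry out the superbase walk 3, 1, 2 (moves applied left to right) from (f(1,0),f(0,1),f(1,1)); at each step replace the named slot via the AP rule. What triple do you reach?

start (5,-2,3) = (f(1,0),f(0,1),f(1,1))
replace slot 3: 2·(5+(-2)) − 3 = 3 → (5,-2,3)
replace slot 1: 2·((-2)+3) − 5 = -3 → (-3,-2,3)
replace slot 2: 2·((-3)+3) − (-2) = 2 → (-3,2,3)

-3,2,3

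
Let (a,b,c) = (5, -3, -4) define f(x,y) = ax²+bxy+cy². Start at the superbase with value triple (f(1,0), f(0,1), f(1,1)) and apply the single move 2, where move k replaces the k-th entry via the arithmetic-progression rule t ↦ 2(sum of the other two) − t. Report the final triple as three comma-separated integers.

start (5,-4,-2) = (f(1,0),f(0,1),f(1,1))
replace slot 2: 2·(5+(-2)) − (-4) = 10 → (5,10,-2)

5,10,-2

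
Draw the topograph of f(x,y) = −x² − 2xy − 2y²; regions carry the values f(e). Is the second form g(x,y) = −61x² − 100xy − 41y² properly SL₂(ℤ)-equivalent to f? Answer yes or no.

D₁ = -4, D₂ = -4
f is negative-definite; reduce −f:
−f: translate: b→0 (≡2 mod 2), so (1,2,2)→(1,0,1)
−f: reduced (well bottom): (1,0,1) with a≤c, −a<b≤a
flip sign back: reduced form of f is (-1,0,-1)
g is negative-definite; reduce −g:
−g: translate: b→-22 (≡100 mod 122), so (61,100,41)→(61,-22,2)
−g: flip: (61,-22,2)→(2,22,61)
−g: translate: b→2 (≡22 mod 4), so (2,22,61)→(2,2,1)
−g: flip: (2,2,1)→(1,-2,2)
−g: translate: b→0 (≡-2 mod 2), so (1,-2,2)→(1,0,1)
−g: reduced (well bottom): (1,0,1) with a≤c, −a<b≤a
flip sign back: reduced form of g is (-1,0,-1)
reduced forms (-1, 0, -1) vs (-1, 0, -1) ⇒ equivalent

yes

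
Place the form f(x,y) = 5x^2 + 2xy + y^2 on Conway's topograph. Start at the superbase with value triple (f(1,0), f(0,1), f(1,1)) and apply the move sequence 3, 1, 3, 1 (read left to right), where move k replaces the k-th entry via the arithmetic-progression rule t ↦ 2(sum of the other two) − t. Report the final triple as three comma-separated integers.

start (5,1,8) = (f(1,0),f(0,1),f(1,1))
replace slot 3: 2·(5+1) − 8 = 4 → (5,1,4)
replace slot 1: 2·(1+4) − 5 = 5 → (5,1,4)
replace slot 3: 2·(5+1) − 4 = 8 → (5,1,8)
replace slot 1: 2·(1+8) − 5 = 13 → (13,1,8)

13,1,8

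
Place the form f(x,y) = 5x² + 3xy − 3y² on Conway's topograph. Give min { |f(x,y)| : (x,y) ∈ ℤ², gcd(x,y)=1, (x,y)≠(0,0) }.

river: ρ → (-3,3,5)
river: ρ → (5,7,-1)
river: ρ → (-1,7,5)
river: ρ → (5,3,-3)
closes: descent 0, river 4
min |a| on river = 1

1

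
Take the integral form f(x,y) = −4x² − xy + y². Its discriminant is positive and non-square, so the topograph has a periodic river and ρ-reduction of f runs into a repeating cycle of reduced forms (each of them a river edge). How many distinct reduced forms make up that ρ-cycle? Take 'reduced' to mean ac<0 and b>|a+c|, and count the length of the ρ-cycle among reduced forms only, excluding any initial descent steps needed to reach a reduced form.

D = 17, ⌊√D⌋ = 4
descent: ρ → (1,3,-2)  [lands on river]
river: ρ → (-2,1,2)
river: ρ → (2,3,-1)
river: ρ → (-1,3,2)
river: ρ → (2,1,-2)
river: ρ → (-2,3,1)
ρ-cycle length = 6 (tail of 1 descent step not counted)

6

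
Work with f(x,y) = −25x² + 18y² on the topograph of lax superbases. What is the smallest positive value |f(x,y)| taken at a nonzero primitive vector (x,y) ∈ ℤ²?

descent: ρ → (18,36,-7)  [lands on river]
river: ρ → (-7,34,23)
river: ρ → (23,12,-18)
river: ρ → (-18,24,17)
river: ρ → (17,10,-25)
river: ρ → (-25,40,2)
river: ρ → (2,40,-25)
river: ρ → (-25,10,17)
river: ρ → (17,24,-18)
river: ρ → (-18,12,23)
river: ρ → (23,34,-7)
river: ρ → (-7,36,18)
closes: descent 1, river 12
min |a| on river = 2

2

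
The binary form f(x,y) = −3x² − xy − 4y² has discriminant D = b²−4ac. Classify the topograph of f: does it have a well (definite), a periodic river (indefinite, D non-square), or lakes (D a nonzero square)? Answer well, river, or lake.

D = b²−4ac = (-1)² − 4·(-3)·(-4) = -47
D < 0 ⇒ definite ⇒ every region one sign ⇒ single well

well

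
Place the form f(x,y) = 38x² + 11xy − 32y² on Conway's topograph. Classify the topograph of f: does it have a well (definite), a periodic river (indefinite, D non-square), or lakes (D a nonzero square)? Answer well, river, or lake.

D = b²−4ac = 11² − 4·38·(-32) = 4985
D > 0 non-square ⇒ indefinite ⇒ periodic river

river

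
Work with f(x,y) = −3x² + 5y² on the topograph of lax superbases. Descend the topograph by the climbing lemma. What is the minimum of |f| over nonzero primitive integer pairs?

descent: ρ → (5,0,-3)
descent: ρ → (-3,6,2)  [lands on river]
river: ρ → (2,6,-3)
closes: descent 2, river 2
min |a| on river = 2

2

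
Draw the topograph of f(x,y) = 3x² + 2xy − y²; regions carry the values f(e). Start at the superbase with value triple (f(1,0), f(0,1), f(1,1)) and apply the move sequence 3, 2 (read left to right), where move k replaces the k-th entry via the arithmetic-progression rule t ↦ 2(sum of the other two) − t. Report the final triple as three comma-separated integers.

start (3,-1,4) = (f(1,0),f(0,1),f(1,1))
replace slot 3: 2·(3+(-1)) − 4 = 0 → (3,-1,0)
replace slot 2: 2·(3+0) − (-1) = 7 → (3,7,0)

3,7,0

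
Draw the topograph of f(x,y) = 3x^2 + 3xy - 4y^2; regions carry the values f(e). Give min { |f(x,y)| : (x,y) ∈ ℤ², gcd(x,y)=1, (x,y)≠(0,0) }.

river: ρ → (-4,5,2)
river: ρ → (2,7,-1)
river: ρ → (-1,7,2)
river: ρ → (2,5,-4)
river: ρ → (-4,3,3)
river: ρ → (3,3,-4)
closes: descent 0, river 6
min |a| on river = 1

1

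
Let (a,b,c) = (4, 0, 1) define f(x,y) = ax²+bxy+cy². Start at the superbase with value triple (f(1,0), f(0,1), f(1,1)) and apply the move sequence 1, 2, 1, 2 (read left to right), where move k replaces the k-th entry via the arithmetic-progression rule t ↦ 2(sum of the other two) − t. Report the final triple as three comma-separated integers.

start (4,1,5) = (f(1,0),f(0,1),f(1,1))
replace slot 1: 2·(1+5) − 4 = 8 → (8,1,5)
replace slot 2: 2·(8+5) − 1 = 25 → (8,25,5)
replace slot 1: 2·(25+5) − 8 = 52 → (52,25,5)
replace slot 2: 2·(52+5) − 25 = 89 → (52,89,5)

52,89,5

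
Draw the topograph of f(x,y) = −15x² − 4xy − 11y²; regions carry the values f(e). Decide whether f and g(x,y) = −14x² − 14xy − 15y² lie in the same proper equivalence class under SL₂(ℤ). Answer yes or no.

D₁ = -644, D₂ = -644
f is negative-definite; reduce −f:
−f: flip: (15,4,11)→(11,-4,15)
−f: reduced (well bottom): (11,-4,15) with a≤c, −a<b≤a
flip sign back: reduced form of f is (-11,4,-15)
g is negative-definite; reduce −g:
−g: reduced (well bottom): (14,14,15) with a≤c, −a<b≤a
flip sign back: reduced form of g is (-14,-14,-15)
reduced forms (-11, 4, -15) vs (-14, -14, -15) ⇒ inequivalent

no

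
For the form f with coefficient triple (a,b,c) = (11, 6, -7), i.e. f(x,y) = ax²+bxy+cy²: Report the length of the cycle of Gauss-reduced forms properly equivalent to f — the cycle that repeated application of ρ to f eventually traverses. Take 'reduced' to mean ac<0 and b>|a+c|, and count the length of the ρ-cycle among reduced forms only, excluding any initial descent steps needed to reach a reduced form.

D = 344, ⌊√D⌋ = 18
river: ρ → (-7,8,10)
river: ρ → (10,12,-5)
river: ρ → (-5,18,1)
river: ρ → (1,18,-5)
river: ρ → (-5,12,10)
river: ρ → (10,8,-7)
river: ρ → (-7,6,11)
river: ρ → (11,16,-2)
river: ρ → (-2,16,11)
river: ρ → (11,6,-7)
ρ-cycle length = 10 (tail of 0 descent steps not counted)

10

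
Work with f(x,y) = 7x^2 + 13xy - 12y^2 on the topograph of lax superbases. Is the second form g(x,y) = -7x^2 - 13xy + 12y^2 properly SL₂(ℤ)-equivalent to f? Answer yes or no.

D₁ = 505, D₂ = 505
river cycle of f (length 8): (-12, 11, 8), (8, 21, -2), (-2, 19, 18), (18, 17, -3), (-3, 19, 12), (12, 5, -10), (-10, 15, 7), (7, 13, -12)
river cycle of g (length 8): (12, 13, -7), (-7, 15, 10), (10, 5, -12), (-12, 19, 3), (3, 17, -18), (-18, 19, 2), (2, 21, -8), (-8, 11, 12)
cycles differ ⇒ inequivalent

no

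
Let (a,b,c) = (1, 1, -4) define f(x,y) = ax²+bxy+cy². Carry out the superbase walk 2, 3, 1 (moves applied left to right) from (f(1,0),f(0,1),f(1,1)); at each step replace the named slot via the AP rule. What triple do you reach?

start (1,-4,-2) = (f(1,0),f(0,1),f(1,1))
replace slot 2: 2·(1+(-2)) − (-4) = 2 → (1,2,-2)
replace slot 3: 2·(1+2) − (-2) = 8 → (1,2,8)
replace slot 1: 2·(2+8) − 1 = 19 → (19,2,8)

19,2,8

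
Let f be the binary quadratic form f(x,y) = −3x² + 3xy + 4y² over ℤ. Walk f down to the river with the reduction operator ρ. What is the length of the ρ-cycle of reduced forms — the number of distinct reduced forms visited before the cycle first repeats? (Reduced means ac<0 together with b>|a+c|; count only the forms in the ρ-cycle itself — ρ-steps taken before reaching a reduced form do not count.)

D = 57, ⌊√D⌋ = 7
river: ρ → (4,5,-2)
river: ρ → (-2,7,1)
river: ρ → (1,7,-2)
river: ρ → (-2,5,4)
river: ρ → (4,3,-3)
river: ρ → (-3,3,4)
ρ-cycle length = 6 (tail of 0 descent steps not counted)

6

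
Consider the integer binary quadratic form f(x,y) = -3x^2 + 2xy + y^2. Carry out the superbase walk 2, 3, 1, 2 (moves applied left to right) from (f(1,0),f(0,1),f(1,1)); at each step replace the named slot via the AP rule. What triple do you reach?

start (-3,1,0) = (f(1,0),f(0,1),f(1,1))
replace slot 2: 2·((-3)+0) − 1 = -7 → (-3,-7,0)
replace slot 3: 2·((-3)+(-7)) − 0 = -20 → (-3,-7,-20)
replace slot 1: 2·((-7)+(-20)) − (-3) = -51 → (-51,-7,-20)
replace slot 2: 2·((-51)+(-20)) − (-7) = -135 → (-51,-135,-20)

-51,-135,-20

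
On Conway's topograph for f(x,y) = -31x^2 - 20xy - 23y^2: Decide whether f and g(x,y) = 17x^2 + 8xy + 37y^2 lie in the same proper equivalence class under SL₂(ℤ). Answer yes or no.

D₁ = -2452, D₂ = -2452
f is negative-definite; reduce −f:
−f: flip: (31,20,23)→(23,-20,31)
−f: reduced (well bottom): (23,-20,31) with a≤c, −a<b≤a
flip sign back: reduced form of f is (-23,20,-31)
g: reduced (well bottom): (17,8,37) with a≤c, −a<b≤a
reduced forms (-23, 20, -31) vs (17, 8, 37) ⇒ inequivalent

no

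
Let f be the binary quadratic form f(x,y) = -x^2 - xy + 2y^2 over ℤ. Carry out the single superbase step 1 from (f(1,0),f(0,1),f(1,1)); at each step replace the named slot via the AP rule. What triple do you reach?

start (-1,2,0) = (f(1,0),f(0,1),f(1,1))
replace slot 1: 2·(2+0) − (-1) = 5 → (5,2,0)

5,2,0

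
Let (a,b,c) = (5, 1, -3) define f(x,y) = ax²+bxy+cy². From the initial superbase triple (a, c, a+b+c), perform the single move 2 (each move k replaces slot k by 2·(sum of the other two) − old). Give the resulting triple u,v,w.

start (5,-3,3) = (f(1,0),f(0,1),f(1,1))
replace slot 2: 2·(5+3) − (-3) = 19 → (5,19,3)

5,19,3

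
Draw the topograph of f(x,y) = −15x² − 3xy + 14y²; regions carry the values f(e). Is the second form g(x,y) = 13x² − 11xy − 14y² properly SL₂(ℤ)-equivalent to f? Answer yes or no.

D₁ = 849, D₂ = 849
river cycle of f (length 34): (14, 3, -15), (-15, 27, 2), (2, 29, -1), (-1, 29, 2), (2, 27, -15), (-15, 3, 14), (14, 25, -4), (-4, 23, 20), (20, 17, -7), (-7, 25, 8), … (24 more)
river cycle of g (length 34): (-14, 11, 13), (13, 15, -12), (-12, 9, 16), (16, 23, -5), (-5, 27, 6), (6, 21, -17), (-17, 13, 10), (10, 27, -3), (-3, 27, 10), (10, 13, -17), … (24 more)
cycles differ ⇒ inequivalent

no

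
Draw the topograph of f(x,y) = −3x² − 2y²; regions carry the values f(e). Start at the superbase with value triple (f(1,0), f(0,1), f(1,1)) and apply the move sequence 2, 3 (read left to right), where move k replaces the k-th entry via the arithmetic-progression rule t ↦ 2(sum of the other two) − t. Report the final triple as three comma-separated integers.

start (-3,-2,-5) = (f(1,0),f(0,1),f(1,1))
replace slot 2: 2·((-3)+(-5)) − (-2) = -14 → (-3,-14,-5)
replace slot 3: 2·((-3)+(-14)) − (-5) = -29 → (-3,-14,-29)

-3,-14,-29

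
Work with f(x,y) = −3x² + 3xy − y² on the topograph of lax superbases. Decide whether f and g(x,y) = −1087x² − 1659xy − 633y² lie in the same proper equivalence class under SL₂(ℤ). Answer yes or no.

D₁ = -3, D₂ = -3
f is negative-definite; reduce −f:
−f: translate: b→3 (≡-3 mod 6), so (3,-3,1)→(3,3,1)
−f: flip: (3,3,1)→(1,-3,3)
−f: translate: b→1 (≡-3 mod 2), so (1,-3,3)→(1,1,1)
−f: reduced (well bottom): (1,1,1) with a≤c, −a<b≤a
flip sign back: reduced form of f is (-1,-1,-1)
g is negative-definite; reduce −g:
−g: translate: b→-515 (≡1659 mod 2174), so (1087,1659,633)→(1087,-515,61)
−g: flip: (1087,-515,61)→(61,515,1087)
−g: translate: b→27 (≡515 mod 122), so (61,515,1087)→(61,27,3)
−g: flip: (61,27,3)→(3,-27,61)
−g: translate: b→3 (≡-27 mod 6), so (3,-27,61)→(3,3,1)
−g: flip: (3,3,1)→(1,-3,3)
−g: translate: b→1 (≡-3 mod 2), so (1,-3,3)→(1,1,1)
−g: reduced (well bottom): (1,1,1) with a≤c, −a<b≤a
flip sign back: reduced form of g is (-1,-1,-1)
reduced forms (-1, -1, -1) vs (-1, -1, -1) ⇒ equivalent

yes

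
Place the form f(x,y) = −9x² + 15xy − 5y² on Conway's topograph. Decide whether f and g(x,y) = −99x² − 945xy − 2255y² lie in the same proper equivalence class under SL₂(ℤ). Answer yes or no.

D₁ = 45, D₂ = 45
river cycle of f (length 2): (-5, 5, 1), (1, 5, -5)
river cycle of g (length 2): (-5, 5, 1), (1, 5, -5)
cycles coincide ⇒ equivalent

yes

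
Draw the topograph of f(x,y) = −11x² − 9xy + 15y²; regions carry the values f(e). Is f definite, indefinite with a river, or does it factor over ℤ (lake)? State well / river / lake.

D = b²−4ac = (-9)² − 4·(-11)·15 = 741
D > 0 non-square ⇒ indefinite ⇒ periodic river

river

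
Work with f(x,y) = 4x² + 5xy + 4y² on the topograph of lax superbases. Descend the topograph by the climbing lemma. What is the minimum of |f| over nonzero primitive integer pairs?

translate: b→-3 (≡5 mod 8), so (4,5,4)→(4,-3,3)
flip: (4,-3,3)→(3,3,4)
reduced (well bottom): (3,3,4) with a≤c, −a<b≤a
well minimum = a = 3

3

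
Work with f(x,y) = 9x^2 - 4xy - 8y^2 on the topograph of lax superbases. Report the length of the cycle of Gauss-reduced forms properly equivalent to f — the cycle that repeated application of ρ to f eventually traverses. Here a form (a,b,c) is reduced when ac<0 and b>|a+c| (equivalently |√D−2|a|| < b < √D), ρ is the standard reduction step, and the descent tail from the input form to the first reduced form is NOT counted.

D = 304, ⌊√D⌋ = 17
descent: ρ → (-8,4,9)  [lands on river]
river: ρ → (9,14,-3)
river: ρ → (-3,16,4)
river: ρ → (4,16,-3)
river: ρ → (-3,14,9)
river: ρ → (9,4,-8)
river: ρ → (-8,12,5)
river: ρ → (5,8,-12)
river: ρ → (-12,16,1)
river: ρ → (1,16,-12)
river: ρ → (-12,8,5)
river: ρ → (5,12,-8)
ρ-cycle length = 12 (tail of 1 descent step not counted)

12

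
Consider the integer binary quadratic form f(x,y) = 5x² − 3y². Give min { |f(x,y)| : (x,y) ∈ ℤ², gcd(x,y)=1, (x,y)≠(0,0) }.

descent: ρ → (-3,6,2)  [lands on river]
river: ρ → (2,6,-3)
closes: descent 1, river 2
min |a| on river = 2

2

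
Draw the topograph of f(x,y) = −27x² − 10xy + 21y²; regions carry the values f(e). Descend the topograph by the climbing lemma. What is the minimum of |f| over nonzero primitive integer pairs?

descent: ρ → (21,10,-27)  [lands on river]
river: ρ → (-27,44,4)
river: ρ → (4,44,-27)
river: ρ → (-27,10,21)
river: ρ → (21,32,-16)
river: ρ → (-16,32,21)
closes: descent 1, river 6
min |a| on river = 4

4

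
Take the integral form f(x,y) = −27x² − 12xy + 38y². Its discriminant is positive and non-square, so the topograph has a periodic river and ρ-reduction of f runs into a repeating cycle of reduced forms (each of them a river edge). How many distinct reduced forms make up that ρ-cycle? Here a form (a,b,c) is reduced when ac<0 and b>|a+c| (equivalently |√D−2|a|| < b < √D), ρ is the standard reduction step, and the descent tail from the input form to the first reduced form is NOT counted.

D = 4248, ⌊√D⌋ = 65
descent: ρ → (38,12,-27)  [lands on river]
river: ρ → (-27,42,23)
river: ρ → (23,50,-19)
river: ρ → (-19,64,2)
river: ρ → (2,64,-19)
river: ρ → (-19,50,23)
river: ρ → (23,42,-27)
river: ρ → (-27,12,38)
river: ρ → (38,64,-1)
river: ρ → (-1,64,38)
ρ-cycle length = 10 (tail of 1 descent step not counted)

10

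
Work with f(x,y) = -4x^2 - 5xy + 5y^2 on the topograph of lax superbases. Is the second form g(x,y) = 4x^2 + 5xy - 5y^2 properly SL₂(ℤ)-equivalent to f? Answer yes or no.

D₁ = 105, D₂ = 105
river cycle of f (length 6): (5, 5, -4), (-4, 3, 6), (6, 9, -1), (-1, 9, 6), (6, 3, -4), (-4, 5, 5)
river cycle of g (length 6): (-5, 5, 4), (4, 3, -6), (-6, 9, 1), (1, 9, -6), (-6, 3, 4), (4, 5, -5)
cycles differ ⇒ inequivalent

no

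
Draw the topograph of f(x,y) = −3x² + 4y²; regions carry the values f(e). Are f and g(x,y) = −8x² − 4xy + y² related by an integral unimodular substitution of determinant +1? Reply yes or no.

D₁ = 48, D₂ = 48
river cycle of f (length 2): (-3, 6, 1), (1, 6, -3)
river cycle of g (length 2): (1, 6, -3), (-3, 6, 1)
cycles coincide ⇒ equivalent

yes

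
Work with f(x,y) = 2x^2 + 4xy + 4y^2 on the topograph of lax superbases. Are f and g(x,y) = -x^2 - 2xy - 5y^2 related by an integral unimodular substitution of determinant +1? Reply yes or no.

D₁ = -16, D₂ = -16
f: translate: b→0 (≡4 mod 4), so (2,4,4)→(2,0,2)
f: reduced (well bottom): (2,0,2) with a≤c, −a<b≤a
g is negative-definite; reduce −g:
−g: translate: b→0 (≡2 mod 2), so (1,2,5)→(1,0,4)
−g: reduced (well bottom): (1,0,4) with a≤c, −a<b≤a
flip sign back: reduced form of g is (-1,0,-4)
reduced forms (2, 0, 2) vs (-1, 0, -4) ⇒ inequivalent

no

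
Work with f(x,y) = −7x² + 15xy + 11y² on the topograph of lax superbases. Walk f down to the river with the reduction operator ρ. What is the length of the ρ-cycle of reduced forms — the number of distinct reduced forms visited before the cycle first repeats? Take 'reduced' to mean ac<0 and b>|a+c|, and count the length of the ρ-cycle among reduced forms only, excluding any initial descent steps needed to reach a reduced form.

D = 533, ⌊√D⌋ = 23
river: ρ → (11,7,-11)
river: ρ → (-11,15,7)
river: ρ → (7,13,-13)
river: ρ → (-13,13,7)
river: ρ → (7,15,-11)
river: ρ → (-11,7,11)
river: ρ → (11,15,-7)
river: ρ → (-7,13,13)
river: ρ → (13,13,-7)
river: ρ → (-7,15,11)
ρ-cycle length = 10 (tail of 0 descent steps not counted)

10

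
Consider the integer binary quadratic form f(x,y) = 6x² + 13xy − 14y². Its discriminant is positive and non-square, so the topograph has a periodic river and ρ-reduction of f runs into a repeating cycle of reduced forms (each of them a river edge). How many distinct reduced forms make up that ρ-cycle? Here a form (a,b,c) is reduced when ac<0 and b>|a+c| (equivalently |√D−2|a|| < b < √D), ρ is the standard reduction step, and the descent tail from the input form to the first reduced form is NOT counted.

D = 505, ⌊√D⌋ = 22
river: ρ → (-14,15,5)
river: ρ → (5,15,-14)
river: ρ → (-14,13,6)
river: ρ → (6,11,-16)
river: ρ → (-16,21,1)
river: ρ → (1,21,-16)
river: ρ → (-16,11,6)
river: ρ → (6,13,-14)
ρ-cycle length = 8 (tail of 0 descent steps not counted)

8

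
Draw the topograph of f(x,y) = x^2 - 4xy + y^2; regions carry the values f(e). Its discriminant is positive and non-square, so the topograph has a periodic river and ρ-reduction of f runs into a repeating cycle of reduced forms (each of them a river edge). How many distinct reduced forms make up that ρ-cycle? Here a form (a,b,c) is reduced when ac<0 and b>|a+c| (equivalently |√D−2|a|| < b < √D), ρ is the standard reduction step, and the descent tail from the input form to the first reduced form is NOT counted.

D = 12, ⌊√D⌋ = 3
descent: ρ → (1,2,-2)  [lands on river]
river: ρ → (-2,2,1)
ρ-cycle length = 2 (tail of 1 descent step not counted)

2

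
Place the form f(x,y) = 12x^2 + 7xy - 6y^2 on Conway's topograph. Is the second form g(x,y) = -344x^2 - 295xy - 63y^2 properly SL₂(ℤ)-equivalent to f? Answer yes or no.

D₁ = 337, D₂ = 337
river cycle of f (length 42): (-6, 17, 2), (2, 15, -14), (-14, 13, 3), (3, 17, -4), (-4, 15, 7), (7, 13, -6), (-6, 11, 9), (9, 7, -8), (-8, 9, 8), (8, 7, -9), … (32 more)
river cycle of g (length 42): (-6, 17, 2), (2, 15, -14), (-14, 13, 3), (3, 17, -4), (-4, 15, 7), (7, 13, -6), (-6, 11, 9), (9, 7, -8), (-8, 9, 8), (8, 7, -9), … (32 more)
cycles coincide ⇒ equivalent

yes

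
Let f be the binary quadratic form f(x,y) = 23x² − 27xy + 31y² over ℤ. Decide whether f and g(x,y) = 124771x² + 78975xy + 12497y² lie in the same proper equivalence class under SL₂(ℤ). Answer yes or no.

D₁ = -2123, D₂ = -2123
f: translate: b→19 (≡-27 mod 46), so (23,-27,31)→(23,19,27)
f: reduced (well bottom): (23,19,27) with a≤c, −a<b≤a
g: flip: (124771,78975,12497)→(12497,-78975,124771)
g: translate: b→-3993 (≡-78975 mod 24994), so (12497,-78975,124771)→(12497,-3993,319)
g: flip: (12497,-3993,319)→(319,3993,12497)
g: translate: b→165 (≡3993 mod 638), so (319,3993,12497)→(319,165,23)
g: flip: (319,165,23)→(23,-165,319)
g: translate: b→19 (≡-165 mod 46), so (23,-165,319)→(23,19,27)
g: reduced (well bottom): (23,19,27) with a≤c, −a<b≤a
reduced forms (23, 19, 27) vs (23, 19, 27) ⇒ equivalent

yes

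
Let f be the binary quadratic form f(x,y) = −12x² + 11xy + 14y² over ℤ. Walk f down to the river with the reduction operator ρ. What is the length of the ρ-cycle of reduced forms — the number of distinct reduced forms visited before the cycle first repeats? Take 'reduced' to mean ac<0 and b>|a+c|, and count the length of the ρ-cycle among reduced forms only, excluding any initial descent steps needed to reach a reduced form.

D = 793, ⌊√D⌋ = 28
river: ρ → (14,17,-9)
river: ρ → (-9,19,12)
river: ρ → (12,5,-16)
river: ρ → (-16,27,1)
river: ρ → (1,27,-16)
river: ρ → (-16,5,12)
river: ρ → (12,19,-9)
river: ρ → (-9,17,14)
river: ρ → (14,11,-12)
river: ρ → (-12,13,13)
river: ρ → (13,13,-12)
river: ρ → (-12,11,14)
ρ-cycle length = 12 (tail of 0 descent steps not counted)

12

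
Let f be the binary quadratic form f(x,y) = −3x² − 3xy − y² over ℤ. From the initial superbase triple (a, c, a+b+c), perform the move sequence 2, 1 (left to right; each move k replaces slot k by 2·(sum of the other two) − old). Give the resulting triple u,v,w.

start (-3,-1,-7) = (f(1,0),f(0,1),f(1,1))
replace slot 2: 2·((-3)+(-7)) − (-1) = -19 → (-3,-19,-7)
replace slot 1: 2·((-19)+(-7)) − (-3) = -49 → (-49,-19,-7)

-49,-19,-7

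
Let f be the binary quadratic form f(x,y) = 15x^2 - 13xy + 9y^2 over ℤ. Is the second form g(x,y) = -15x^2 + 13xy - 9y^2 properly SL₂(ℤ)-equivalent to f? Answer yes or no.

D₁ = -371, D₂ = -371
f: flip: (15,-13,9)→(9,13,15)
f: translate: b→-5 (≡13 mod 18), so (9,13,15)→(9,-5,11)
f: reduced (well bottom): (9,-5,11) with a≤c, −a<b≤a
g is negative-definite; reduce −g:
−g: flip: (15,-13,9)→(9,13,15)
−g: translate: b→-5 (≡13 mod 18), so (9,13,15)→(9,-5,11)
−g: reduced (well bottom): (9,-5,11) with a≤c, −a<b≤a
flip sign back: reduced form of g is (-9,5,-11)
reduced forms (9, -5, 11) vs (-9, 5, -11) ⇒ inequivalent

no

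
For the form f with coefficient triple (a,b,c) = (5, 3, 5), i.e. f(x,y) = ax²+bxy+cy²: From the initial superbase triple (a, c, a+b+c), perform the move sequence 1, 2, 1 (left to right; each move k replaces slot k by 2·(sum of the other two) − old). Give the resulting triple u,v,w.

start (5,5,13) = (f(1,0),f(0,1),f(1,1))
replace slot 1: 2·(5+13) − 5 = 31 → (31,5,13)
replace slot 2: 2·(31+13) − 5 = 83 → (31,83,13)
replace slot 1: 2·(83+13) − 31 = 161 → (161,83,13)

161,83,13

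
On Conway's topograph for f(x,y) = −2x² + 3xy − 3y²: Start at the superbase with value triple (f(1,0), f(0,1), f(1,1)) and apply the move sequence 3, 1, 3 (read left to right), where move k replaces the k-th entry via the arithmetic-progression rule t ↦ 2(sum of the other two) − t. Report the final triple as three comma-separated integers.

start (-2,-3,-2) = (f(1,0),f(0,1),f(1,1))
replace slot 3: 2·((-2)+(-3)) − (-2) = -8 → (-2,-3,-8)
replace slot 1: 2·((-3)+(-8)) − (-2) = -20 → (-20,-3,-8)
replace slot 3: 2·((-20)+(-3)) − (-8) = -38 → (-20,-3,-38)

-20,-3,-38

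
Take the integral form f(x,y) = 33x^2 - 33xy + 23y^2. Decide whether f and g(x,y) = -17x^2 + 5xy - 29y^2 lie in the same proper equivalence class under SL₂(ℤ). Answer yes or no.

D₁ = -1947, D₂ = -1947
f: translate: b→33 (≡-33 mod 66), so (33,-33,23)→(33,33,23)
f: flip: (33,33,23)→(23,-33,33)
f: translate: b→13 (≡-33 mod 46), so (23,-33,33)→(23,13,23)
f: reduced (well bottom): (23,13,23) with a≤c, −a<b≤a
g is negative-definite; reduce −g:
−g: reduced (well bottom): (17,-5,29) with a≤c, −a<b≤a
flip sign back: reduced form of g is (-17,5,-29)
reduced forms (23, 13, 23) vs (-17, 5, -29) ⇒ inequivalent

no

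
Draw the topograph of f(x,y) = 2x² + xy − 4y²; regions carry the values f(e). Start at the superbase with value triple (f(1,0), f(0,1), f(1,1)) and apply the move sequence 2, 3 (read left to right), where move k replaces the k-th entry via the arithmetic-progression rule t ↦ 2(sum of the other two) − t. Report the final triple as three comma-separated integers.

start (2,-4,-1) = (f(1,0),f(0,1),f(1,1))
replace slot 2: 2·(2+(-1)) − (-4) = 6 → (2,6,-1)
replace slot 3: 2·(2+6) − (-1) = 17 → (2,6,17)

2,6,17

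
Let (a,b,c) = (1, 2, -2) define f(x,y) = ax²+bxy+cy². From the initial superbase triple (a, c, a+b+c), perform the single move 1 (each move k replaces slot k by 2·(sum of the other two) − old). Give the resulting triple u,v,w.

start (1,-2,1) = (f(1,0),f(0,1),f(1,1))
replace slot 1: 2·((-2)+1) − 1 = -3 → (-3,-2,1)

-3,-2,1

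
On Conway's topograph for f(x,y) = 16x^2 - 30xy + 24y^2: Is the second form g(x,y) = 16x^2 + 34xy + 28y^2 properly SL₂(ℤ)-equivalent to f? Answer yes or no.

D₁ = -636, D₂ = -636
f: translate: b→2 (≡-30 mod 32), so (16,-30,24)→(16,2,10)
f: flip: (16,2,10)→(10,-2,16)
f: reduced (well bottom): (10,-2,16) with a≤c, −a<b≤a
g: translate: b→2 (≡34 mod 32), so (16,34,28)→(16,2,10)
g: flip: (16,2,10)→(10,-2,16)
g: reduced (well bottom): (10,-2,16) with a≤c, −a<b≤a
reduced forms (10, -2, 16) vs (10, -2, 16) ⇒ equivalent

yes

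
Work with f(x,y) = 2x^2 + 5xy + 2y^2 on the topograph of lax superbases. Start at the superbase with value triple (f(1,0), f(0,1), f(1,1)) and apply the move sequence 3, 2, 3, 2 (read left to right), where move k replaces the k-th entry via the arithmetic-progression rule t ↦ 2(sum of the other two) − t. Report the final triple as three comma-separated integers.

start (2,2,9) = (f(1,0),f(0,1),f(1,1))
replace slot 3: 2·(2+2) − 9 = -1 → (2,2,-1)
replace slot 2: 2·(2+(-1)) − 2 = 0 → (2,0,-1)
replace slot 3: 2·(2+0) − (-1) = 5 → (2,0,5)
replace slot 2: 2·(2+5) − 0 = 14 → (2,14,5)

2,14,5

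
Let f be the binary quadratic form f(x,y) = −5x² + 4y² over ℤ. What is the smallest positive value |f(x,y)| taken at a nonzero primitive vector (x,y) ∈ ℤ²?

descent: ρ → (4,8,-1)  [lands on river]
river: ρ → (-1,8,4)
closes: descent 1, river 2
min |a| on river = 1

1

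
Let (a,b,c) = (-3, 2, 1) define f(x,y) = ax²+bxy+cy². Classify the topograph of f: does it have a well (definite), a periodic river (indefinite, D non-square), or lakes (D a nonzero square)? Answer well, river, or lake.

D = b²−4ac = 2² − 4·(-3)·1 = 16
D = 4² is a perfect square ⇒ form factors over ℤ ⇒ lakes

lake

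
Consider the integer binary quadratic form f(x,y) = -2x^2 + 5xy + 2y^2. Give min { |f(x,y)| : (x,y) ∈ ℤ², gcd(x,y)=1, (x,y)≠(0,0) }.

river: ρ → (2,3,-4)
river: ρ → (-4,5,1)
river: ρ → (1,5,-4)
river: ρ → (-4,3,2)
river: ρ → (2,5,-2)
river: ρ → (-2,3,4)
river: ρ → (4,5,-1)
river: ρ → (-1,5,4)
river: ρ → (4,3,-2)
river: ρ → (-2,5,2)
closes: descent 0, river 10
min |a| on river = 1

1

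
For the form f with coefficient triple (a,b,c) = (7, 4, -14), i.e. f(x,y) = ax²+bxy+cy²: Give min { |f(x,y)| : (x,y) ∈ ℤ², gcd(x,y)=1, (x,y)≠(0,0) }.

descent: ρ → (-14,-4,7)
descent: ρ → (7,18,-3)  [lands on river]
river: ρ → (-3,18,7)
river: ρ → (7,10,-11)
river: ρ → (-11,12,6)
river: ρ → (6,12,-11)
river: ρ → (-11,10,7)
closes: descent 2, river 6
min |a| on river = 3

3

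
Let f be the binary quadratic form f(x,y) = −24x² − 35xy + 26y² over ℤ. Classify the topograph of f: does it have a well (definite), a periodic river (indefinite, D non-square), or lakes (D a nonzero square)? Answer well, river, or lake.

D = b²−4ac = (-35)² − 4·(-24)·26 = 3721
D = 61² is a perfect square ⇒ form factors over ℤ ⇒ lakes

lake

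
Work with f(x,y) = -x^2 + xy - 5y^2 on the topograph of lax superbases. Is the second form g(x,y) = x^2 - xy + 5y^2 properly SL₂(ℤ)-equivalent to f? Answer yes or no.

D₁ = -19, D₂ = -19
f is negative-definite; reduce −f:
−f: translate: b→1 (≡-1 mod 2), so (1,-1,5)→(1,1,5)
−f: reduced (well bottom): (1,1,5) with a≤c, −a<b≤a
flip sign back: reduced form of f is (-1,-1,-5)
g: translate: b→1 (≡-1 mod 2), so (1,-1,5)→(1,1,5)
g: reduced (well bottom): (1,1,5) with a≤c, −a<b≤a
reduced forms (-1, -1, -5) vs (1, 1, 5) ⇒ inequivalent

no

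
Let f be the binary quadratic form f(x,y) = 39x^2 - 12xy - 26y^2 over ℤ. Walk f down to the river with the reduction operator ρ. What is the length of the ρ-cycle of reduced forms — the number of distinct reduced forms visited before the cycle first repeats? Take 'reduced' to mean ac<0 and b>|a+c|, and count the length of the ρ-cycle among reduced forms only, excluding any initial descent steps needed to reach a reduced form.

D = 4200, ⌊√D⌋ = 64
descent: ρ → (-26,64,1)  [lands on river]
river: ρ → (1,64,-26)
river: ρ → (-26,40,25)
river: ρ → (25,60,-6)
river: ρ → (-6,60,25)
river: ρ → (25,40,-26)
ρ-cycle length = 6 (tail of 1 descent step not counted)

6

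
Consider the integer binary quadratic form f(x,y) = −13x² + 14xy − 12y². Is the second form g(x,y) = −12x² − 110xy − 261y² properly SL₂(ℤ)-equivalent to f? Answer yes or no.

D₁ = -428, D₂ = -428
f is negative-definite; reduce −f:
−f: translate: b→12 (≡-14 mod 26), so (13,-14,12)→(13,12,11)
−f: flip: (13,12,11)→(11,-12,13)
−f: translate: b→10 (≡-12 mod 22), so (11,-12,13)→(11,10,12)
−f: reduced (well bottom): (11,10,12) with a≤c, −a<b≤a
flip sign back: reduced form of f is (-11,-10,-12)
g is negative-definite; reduce −g:
−g: translate: b→-10 (≡110 mod 24), so (12,110,261)→(12,-10,11)
−g: flip: (12,-10,11)→(11,10,12)
−g: reduced (well bottom): (11,10,12) with a≤c, −a<b≤a
flip sign back: reduced form of g is (-11,-10,-12)
reduced forms (-11, -10, -12) vs (-11, -10, -12) ⇒ equivalent

yes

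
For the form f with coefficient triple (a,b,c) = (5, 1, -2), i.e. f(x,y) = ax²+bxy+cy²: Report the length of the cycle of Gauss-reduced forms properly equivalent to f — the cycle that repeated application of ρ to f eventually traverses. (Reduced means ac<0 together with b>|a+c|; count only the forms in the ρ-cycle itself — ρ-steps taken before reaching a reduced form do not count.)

D = 41, ⌊√D⌋ = 6
descent: ρ → (-2,3,4)  [lands on river]
river: ρ → (4,5,-1)
river: ρ → (-1,5,4)
river: ρ → (4,3,-2)
river: ρ → (-2,5,2)
river: ρ → (2,3,-4)
river: ρ → (-4,5,1)
river: ρ → (1,5,-4)
river: ρ → (-4,3,2)
river: ρ → (2,5,-2)
ρ-cycle length = 10 (tail of 1 descent step not counted)

10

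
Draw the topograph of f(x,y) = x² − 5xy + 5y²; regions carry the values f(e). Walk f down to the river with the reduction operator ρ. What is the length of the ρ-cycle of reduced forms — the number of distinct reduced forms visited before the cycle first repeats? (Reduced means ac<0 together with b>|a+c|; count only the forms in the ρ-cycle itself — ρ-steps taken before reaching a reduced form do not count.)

D = 5, ⌊√D⌋ = 2
descent: ρ → (5,5,1)
descent: ρ → (1,1,-1)  [lands on river]
river: ρ → (-1,1,1)
ρ-cycle length = 2 (tail of 2 descent steps not counted)

2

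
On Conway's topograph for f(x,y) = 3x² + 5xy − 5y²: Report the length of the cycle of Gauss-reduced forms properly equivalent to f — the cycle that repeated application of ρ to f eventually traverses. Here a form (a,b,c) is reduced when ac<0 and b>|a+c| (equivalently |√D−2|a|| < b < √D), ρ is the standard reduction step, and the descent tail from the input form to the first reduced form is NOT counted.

D = 85, ⌊√D⌋ = 9
river: ρ → (-5,5,3)
river: ρ → (3,7,-3)
river: ρ → (-3,5,5)
river: ρ → (5,5,-3)
river: ρ → (-3,7,3)
river: ρ → (3,5,-5)
ρ-cycle length = 6 (tail of 0 descent steps not counted)

6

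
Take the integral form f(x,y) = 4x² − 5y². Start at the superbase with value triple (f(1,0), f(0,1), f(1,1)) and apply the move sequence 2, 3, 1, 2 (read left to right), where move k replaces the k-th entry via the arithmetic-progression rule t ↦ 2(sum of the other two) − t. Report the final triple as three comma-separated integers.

start (4,-5,-1) = (f(1,0),f(0,1),f(1,1))
replace slot 2: 2·(4+(-1)) − (-5) = 11 → (4,11,-1)
replace slot 3: 2·(4+11) − (-1) = 31 → (4,11,31)
replace slot 1: 2·(11+31) − 4 = 80 → (80,11,31)
replace slot 2: 2·(80+31) − 11 = 211 → (80,211,31)

80,211,31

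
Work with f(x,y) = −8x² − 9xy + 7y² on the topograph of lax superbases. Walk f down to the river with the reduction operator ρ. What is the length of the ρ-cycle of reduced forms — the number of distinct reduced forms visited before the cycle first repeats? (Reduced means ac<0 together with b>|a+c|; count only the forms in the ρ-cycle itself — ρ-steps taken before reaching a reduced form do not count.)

D = 305, ⌊√D⌋ = 17
descent: ρ → (7,9,-8)  [lands on river]
river: ρ → (-8,7,8)
river: ρ → (8,9,-7)
river: ρ → (-7,5,10)
river: ρ → (10,15,-2)
river: ρ → (-2,17,2)
river: ρ → (2,15,-10)
river: ρ → (-10,5,7)
ρ-cycle length = 8 (tail of 1 descent step not counted)

8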